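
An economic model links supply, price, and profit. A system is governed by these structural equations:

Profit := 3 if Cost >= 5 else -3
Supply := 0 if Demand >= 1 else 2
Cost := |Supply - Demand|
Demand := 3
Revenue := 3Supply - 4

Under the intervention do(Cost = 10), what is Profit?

do(Cost=10) replaces the equation Cost := |Supply - Demand| with the constant Cost = 10.
Profit = 3 if Cost >= 5 else -3  [with Cost=10]  = 3

3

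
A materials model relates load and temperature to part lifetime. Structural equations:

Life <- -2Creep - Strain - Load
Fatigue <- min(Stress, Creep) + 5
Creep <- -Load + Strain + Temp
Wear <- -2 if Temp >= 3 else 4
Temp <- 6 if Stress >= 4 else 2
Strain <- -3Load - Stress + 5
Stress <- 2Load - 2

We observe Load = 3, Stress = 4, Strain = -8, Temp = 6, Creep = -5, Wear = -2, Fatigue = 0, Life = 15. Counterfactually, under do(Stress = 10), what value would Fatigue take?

Under do(Stress=10), the mechanism Stress <- 2Load - 2 is discarded; Stress is fixed at 10.
Strain = -3Load - Stress + 5  [with Load=3, Stress=10]  = -14
Temp = 6 if Stress >= 4 else 2  [with Stress=10]  = 6
Creep = -Load + Strain + Temp  [with Load=3, Strain=-14, Temp=6]  = -11
Fatigue = min(Stress, Creep) + 5  [with Stress=10, Creep=-11]  = -6

-6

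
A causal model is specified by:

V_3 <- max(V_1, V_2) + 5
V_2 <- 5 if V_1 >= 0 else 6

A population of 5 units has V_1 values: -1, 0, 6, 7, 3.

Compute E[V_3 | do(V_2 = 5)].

Under do(V_2=5), V_2's equation is replaced by V_2=5 for every unit. Per-unit V_3: 10, 10, 11, 12, 10. Mean = 10.6.

10.6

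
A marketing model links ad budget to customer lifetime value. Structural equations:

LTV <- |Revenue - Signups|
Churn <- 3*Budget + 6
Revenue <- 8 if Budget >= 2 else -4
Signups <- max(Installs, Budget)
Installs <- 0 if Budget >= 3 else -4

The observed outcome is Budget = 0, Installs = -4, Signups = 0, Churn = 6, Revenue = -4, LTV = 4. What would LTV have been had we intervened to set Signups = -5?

1

The intervention breaks the incoming arrows to Signups: Signups <- max(Installs, Budget) no longer applies, and Signups = -5.
Revenue = 8 if Budget >= 2 else -4  [with Budget=0]  = -4
LTV = |Revenue - Signups|  [with Revenue=-4, Signups=-5]  = 1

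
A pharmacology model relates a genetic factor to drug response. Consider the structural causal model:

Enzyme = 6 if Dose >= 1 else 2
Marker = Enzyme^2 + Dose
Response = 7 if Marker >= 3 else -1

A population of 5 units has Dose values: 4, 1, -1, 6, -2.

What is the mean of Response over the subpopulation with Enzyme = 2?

Conditioning on Enzyme=2 selects the 2 unit(s) with Dose ∈ {-1, -2}. Their Response values: 7, -1. Mean = 3.

3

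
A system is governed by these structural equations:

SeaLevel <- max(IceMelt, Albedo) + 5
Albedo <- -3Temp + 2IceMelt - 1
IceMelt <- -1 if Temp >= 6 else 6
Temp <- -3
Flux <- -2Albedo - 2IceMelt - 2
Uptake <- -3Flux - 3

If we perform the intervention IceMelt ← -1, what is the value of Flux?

-12

do(IceMelt=-1) replaces the equation IceMelt <- -1 if Temp >= 6 else 6 with the constant IceMelt = -1.
Albedo = -3Temp + 2IceMelt - 1  [with Temp=-3, IceMelt=-1]  = 6
Flux = -2Albedo - 2IceMelt - 2  [with Albedo=6, IceMelt=-1]  = -12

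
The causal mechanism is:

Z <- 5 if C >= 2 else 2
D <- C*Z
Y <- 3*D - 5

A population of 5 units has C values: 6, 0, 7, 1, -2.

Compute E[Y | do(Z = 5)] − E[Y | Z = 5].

-61.5

Every unit gets Z=5 under the intervention. Y values become 85, -5, 100, 10, -35; E[Y|do(Z=5)] = 31.
E[Y|Z=5] averages over only the 2 units with Z=5 (C = 6, 7): Y = 85, 100, mean 92.5.
Difference = 31 − 92.5 = -61.5.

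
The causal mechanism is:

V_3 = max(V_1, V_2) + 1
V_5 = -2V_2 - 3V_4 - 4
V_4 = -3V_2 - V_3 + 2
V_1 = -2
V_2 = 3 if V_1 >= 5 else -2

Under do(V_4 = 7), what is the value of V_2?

The intervention breaks the incoming arrows to V_4: V_4 = -3V_2 - V_3 + 2 no longer applies, and V_4 = 7.
Since V_2 is not a descendant of the intervened variable, it is unaffected.
V_2 = 3 if V_1 >= 5 else -2  [with V_1=-2]  = -2

-2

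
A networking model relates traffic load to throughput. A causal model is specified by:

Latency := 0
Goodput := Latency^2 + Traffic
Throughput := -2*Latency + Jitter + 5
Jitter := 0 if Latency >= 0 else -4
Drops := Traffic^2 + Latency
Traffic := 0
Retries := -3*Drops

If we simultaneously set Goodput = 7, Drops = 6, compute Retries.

-18

The joint intervention fixes Goodput = 7, Drops = 6, removing each variable's own equation.
Retries = -3*Drops  [with Drops=6]  = -18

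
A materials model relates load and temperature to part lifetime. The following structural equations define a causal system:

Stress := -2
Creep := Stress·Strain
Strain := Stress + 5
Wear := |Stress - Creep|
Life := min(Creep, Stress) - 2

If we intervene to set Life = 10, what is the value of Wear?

The intervention breaks the incoming arrows to Life: Life := min(Creep, Stress) - 2 no longer applies, and Life = 10.
Since Wear is not a descendant of the intervened variable, it is unaffected.
Strain = Stress + 5  [with Stress=-2]  = 3
Creep = Stress·Strain  [with Stress=-2, Strain=3]  = -6
Wear = |Stress - Creep|  [with Stress=-2, Creep=-6]  = 4

4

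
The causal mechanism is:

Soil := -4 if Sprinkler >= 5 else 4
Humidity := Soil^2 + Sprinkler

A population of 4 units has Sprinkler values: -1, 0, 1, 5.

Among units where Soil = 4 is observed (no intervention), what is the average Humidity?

16

Conditioning on Soil=4 selects the 3 unit(s) with Sprinkler ∈ {-1, 0, 1}. Their Humidity values: 15, 16, 17. Mean = 16.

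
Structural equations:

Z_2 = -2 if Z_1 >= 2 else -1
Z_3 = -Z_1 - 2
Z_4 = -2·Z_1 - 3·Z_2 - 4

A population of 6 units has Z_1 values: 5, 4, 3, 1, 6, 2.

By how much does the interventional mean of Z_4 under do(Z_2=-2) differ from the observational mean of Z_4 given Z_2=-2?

Every unit gets Z_2=-2 under the intervention. Z_4 values become -8, -6, -4, 0, -10, -2; E[Z_4|do(Z_2=-2)] = -5.
Conditioning on Z_2=-2 selects the 5 unit(s) with Z_1 ∈ {5, 4, 3, 6, 2}. Their Z_4 values: -8, -6, -4, -10, -2. Mean = -6.
Difference = -5 − (-6) = 1.

1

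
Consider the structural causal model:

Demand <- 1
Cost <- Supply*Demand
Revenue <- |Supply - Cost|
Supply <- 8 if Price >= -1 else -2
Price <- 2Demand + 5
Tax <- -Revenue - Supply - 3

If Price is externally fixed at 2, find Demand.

1

Under do(Price=2), the mechanism Price <- 2Demand + 5 is discarded; Price is fixed at 2.
Demand is not downstream of the intervention, so its value is determined by the original equations.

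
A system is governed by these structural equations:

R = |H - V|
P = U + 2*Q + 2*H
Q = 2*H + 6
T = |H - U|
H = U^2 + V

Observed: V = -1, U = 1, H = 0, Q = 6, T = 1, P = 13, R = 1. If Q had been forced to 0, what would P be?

1

Under do(Q=0), the mechanism Q = 2*H + 6 is discarded; Q is fixed at 0.
H = U^2 + V  [with U=1, V=-1]  = 0
P = U + 2*Q + 2*H  [with U=1, Q=0, H=0]  = 1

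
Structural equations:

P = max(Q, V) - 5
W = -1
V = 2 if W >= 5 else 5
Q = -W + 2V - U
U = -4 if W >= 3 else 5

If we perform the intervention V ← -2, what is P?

do(V=-2) replaces the equation V = 2 if W >= 5 else 5 with the constant V = -2.
U = -4 if W >= 3 else 5  [with W=-1]  = 5
Q = -W + 2V - U  [with W=-1, V=-2, U=5]  = -8
P = max(Q, V) - 5  [with Q=-8, V=-2]  = -7

-7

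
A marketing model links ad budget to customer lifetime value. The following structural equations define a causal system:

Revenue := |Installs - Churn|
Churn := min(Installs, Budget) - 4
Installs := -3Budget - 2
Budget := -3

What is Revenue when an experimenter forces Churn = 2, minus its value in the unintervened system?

-9

The intervention breaks the incoming arrows to Churn: Churn := min(Installs, Budget) - 4 no longer applies, and Churn = 2.
Installs = -3Budget - 2  [with Budget=-3]  = 7
Revenue = |Installs - Churn|  [with Installs=7, Churn=2]  = 5
Without intervention: Installs = -3Budget - 2  [with Budget=-3]  = 7; Churn = min(Installs, Budget) - 4  [with Installs=7, Budget=-3]  = -7; Revenue = |Installs - Churn|  [with Installs=7, Churn=-7]  = 14.
Change = 5 − 14 = -9.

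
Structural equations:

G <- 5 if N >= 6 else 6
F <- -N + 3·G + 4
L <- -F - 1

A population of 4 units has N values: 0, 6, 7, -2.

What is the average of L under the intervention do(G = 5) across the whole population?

do(G=5) breaks G's dependence on N. With G=5 fixed, L across the units is -20, -14, -13, -22, mean -17.25.

-17.25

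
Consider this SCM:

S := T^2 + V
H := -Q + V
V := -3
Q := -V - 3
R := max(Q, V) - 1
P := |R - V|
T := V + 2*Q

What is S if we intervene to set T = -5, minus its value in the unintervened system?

16

do(T=-5) replaces the equation T := V + 2*Q with the constant T = -5.
S = T^2 + V  [with T=-5, V=-3]  = 22
Without intervention: Q = -V - 3  [with V=-3]  = 0; T = V + 2*Q  [with V=-3, Q=0]  = -3; S = T^2 + V  [with T=-3, V=-3]  = 6.
Change = 22 − 6 = 16.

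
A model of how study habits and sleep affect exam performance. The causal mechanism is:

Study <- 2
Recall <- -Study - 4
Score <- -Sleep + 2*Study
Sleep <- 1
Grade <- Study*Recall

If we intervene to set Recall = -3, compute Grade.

-6

Intervening sets Recall = -3 and removes its equation (Recall <- -Study - 4).
Grade = Study*Recall  [with Study=2, Recall=-3]  = -6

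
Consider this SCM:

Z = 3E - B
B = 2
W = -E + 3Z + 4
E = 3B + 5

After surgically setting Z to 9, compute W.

The intervention breaks the incoming arrows to Z: Z = 3E - B no longer applies, and Z = 9.
E = 3B + 5  [with B=2]  = 11
W = -E + 3Z + 4  [with E=11, Z=9]  = 20

20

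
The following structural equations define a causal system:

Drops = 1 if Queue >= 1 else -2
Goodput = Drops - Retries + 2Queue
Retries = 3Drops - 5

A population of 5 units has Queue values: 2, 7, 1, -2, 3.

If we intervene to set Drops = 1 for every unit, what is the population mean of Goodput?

Every unit gets Drops=1 under the intervention. Goodput values become 7, 17, 5, -1, 9; E[Goodput|do(Drops=1)] = 7.4.

7.4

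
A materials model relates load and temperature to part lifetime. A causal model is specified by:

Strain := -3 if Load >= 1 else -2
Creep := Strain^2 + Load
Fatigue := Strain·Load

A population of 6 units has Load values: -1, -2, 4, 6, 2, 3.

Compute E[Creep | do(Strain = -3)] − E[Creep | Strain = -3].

do(Strain=-3) breaks Strain's dependence on Load. With Strain=-3 fixed, Creep across the units is 8, 7, 13, 15, 11, 12, mean 11.
Conditioning on Strain=-3 selects the 4 unit(s) with Load ∈ {4, 6, 2, 3}. Their Creep values: 13, 15, 11, 12. Mean = 12.75.
Difference = 11 − 12.75 = -1.75.

-1.75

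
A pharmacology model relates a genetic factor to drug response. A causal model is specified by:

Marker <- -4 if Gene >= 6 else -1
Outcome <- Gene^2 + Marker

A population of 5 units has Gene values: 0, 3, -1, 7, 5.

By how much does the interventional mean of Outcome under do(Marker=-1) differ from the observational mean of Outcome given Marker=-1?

8.05

Every unit gets Marker=-1 under the intervention. Outcome values become -1, 8, 0, 48, 24; E[Outcome|do(Marker=-1)] = 15.8.
Observing Marker=-1 restricts to units where Marker's equation naturally yields -1: Gene ∈ {0, 3, -1, 5}. In that subpopulation Outcome = -1, 8, 0, 24, mean 7.75.
Difference = 15.8 − 7.75 = 8.05.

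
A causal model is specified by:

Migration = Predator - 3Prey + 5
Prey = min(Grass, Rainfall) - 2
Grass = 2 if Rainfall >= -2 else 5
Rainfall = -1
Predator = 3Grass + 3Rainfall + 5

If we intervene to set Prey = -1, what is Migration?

16

do(Prey=-1) replaces the equation Prey = min(Grass, Rainfall) - 2 with the constant Prey = -1.
Grass = 2 if Rainfall >= -2 else 5  [with Rainfall=-1]  = 2
Predator = 3Grass + 3Rainfall + 5  [with Grass=2, Rainfall=-1]  = 8
Migration = Predator - 3Prey + 5  [with Predator=8, Prey=-1]  = 16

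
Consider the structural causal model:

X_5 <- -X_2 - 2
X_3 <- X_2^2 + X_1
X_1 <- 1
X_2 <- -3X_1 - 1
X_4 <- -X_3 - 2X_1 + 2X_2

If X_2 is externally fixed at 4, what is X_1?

Under do(X_2=4), the mechanism X_2 <- -3X_1 - 1 is discarded; X_2 is fixed at 4.
X_1 is not downstream of the intervention, so its value is determined by the original equations.

1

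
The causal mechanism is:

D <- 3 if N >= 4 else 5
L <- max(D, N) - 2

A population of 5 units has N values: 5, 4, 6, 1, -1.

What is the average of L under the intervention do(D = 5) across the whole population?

do(D=5) breaks D's dependence on N. With D=5 fixed, L across the units is 3, 3, 4, 3, 3, mean 3.2.

3.2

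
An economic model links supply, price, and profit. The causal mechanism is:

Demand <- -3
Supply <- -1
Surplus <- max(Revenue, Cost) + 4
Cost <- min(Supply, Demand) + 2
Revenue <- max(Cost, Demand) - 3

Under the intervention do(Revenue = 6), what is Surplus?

10

Intervening sets Revenue = 6 and removes its equation (Revenue <- max(Cost, Demand) - 3).
Cost = min(Supply, Demand) + 2  [with Supply=-1, Demand=-3]  = -1
Surplus = max(Revenue, Cost) + 4  [with Revenue=6, Cost=-1]  = 10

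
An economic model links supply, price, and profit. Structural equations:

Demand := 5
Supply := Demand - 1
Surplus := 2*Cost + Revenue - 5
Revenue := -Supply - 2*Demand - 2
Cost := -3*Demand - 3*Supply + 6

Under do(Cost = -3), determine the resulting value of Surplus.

do(Cost=-3) replaces the equation Cost := -3*Demand - 3*Supply + 6 with the constant Cost = -3.
Supply = Demand - 1  [with Demand=5]  = 4
Revenue = -Supply - 2*Demand - 2  [with Supply=4, Demand=5]  = -16
Surplus = 2*Cost + Revenue - 5  [with Cost=-3, Revenue=-16]  = -27

-27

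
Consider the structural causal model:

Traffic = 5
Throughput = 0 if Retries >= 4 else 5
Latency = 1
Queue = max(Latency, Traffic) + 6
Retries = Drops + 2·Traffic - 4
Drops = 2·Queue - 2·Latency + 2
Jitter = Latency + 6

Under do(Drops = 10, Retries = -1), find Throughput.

Under do(Drops = 10, Retries = -1), each intervened variable's structural equation is replaced by its fixed value.
Throughput = 0 if Retries >= 4 else 5  [with Retries=-1]  = 5

5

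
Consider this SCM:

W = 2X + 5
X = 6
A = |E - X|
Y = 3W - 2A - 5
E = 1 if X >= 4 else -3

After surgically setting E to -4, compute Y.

do(E=-4) replaces the equation E = 1 if X >= 4 else -3 with the constant E = -4.
W = 2X + 5  [with X=6]  = 17
A = |E - X|  [with E=-4, X=6]  = 10
Y = 3W - 2A - 5  [with W=17, A=10]  = 26

26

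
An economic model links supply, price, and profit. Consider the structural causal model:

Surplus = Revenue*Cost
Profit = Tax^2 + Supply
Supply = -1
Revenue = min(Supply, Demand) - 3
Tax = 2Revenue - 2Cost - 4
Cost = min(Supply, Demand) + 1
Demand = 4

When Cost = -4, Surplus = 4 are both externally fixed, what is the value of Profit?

Under do(Cost = -4, Surplus = 4), each intervened variable's structural equation is replaced by its fixed value.
Revenue = min(Supply, Demand) - 3  [with Supply=-1, Demand=4]  = -4
Tax = 2Revenue - 2Cost - 4  [with Revenue=-4, Cost=-4]  = -4
Profit = Tax^2 + Supply  [with Tax=-4, Supply=-1]  = 15

15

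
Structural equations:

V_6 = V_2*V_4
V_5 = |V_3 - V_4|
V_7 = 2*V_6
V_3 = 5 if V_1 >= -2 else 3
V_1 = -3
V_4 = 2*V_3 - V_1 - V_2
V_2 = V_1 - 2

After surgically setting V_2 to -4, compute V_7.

Under do(V_2=-4), the mechanism V_2 = V_1 - 2 is discarded; V_2 is fixed at -4.
V_3 = 5 if V_1 >= -2 else 3  [with V_1=-3]  = 3
V_4 = 2*V_3 - V_1 - V_2  [with V_3=3, V_1=-3, V_2=-4]  = 13
V_6 = V_2*V_4  [with V_2=-4, V_4=13]  = -52
V_7 = 2*V_6  [with V_6=-52]  = -104

-104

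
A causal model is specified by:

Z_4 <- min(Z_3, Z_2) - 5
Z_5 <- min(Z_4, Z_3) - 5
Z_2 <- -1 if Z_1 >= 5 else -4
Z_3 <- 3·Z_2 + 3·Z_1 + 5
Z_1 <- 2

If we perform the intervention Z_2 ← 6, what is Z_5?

-4

do(Z_2=6) replaces the equation Z_2 <- -1 if Z_1 >= 5 else -4 with the constant Z_2 = 6.
Z_3 = 3·Z_2 + 3·Z_1 + 5  [with Z_2=6, Z_1=2]  = 29
Z_4 = min(Z_3, Z_2) - 5  [with Z_3=29, Z_2=6]  = 1
Z_5 = min(Z_4, Z_3) - 5  [with Z_4=1, Z_3=29]  = -4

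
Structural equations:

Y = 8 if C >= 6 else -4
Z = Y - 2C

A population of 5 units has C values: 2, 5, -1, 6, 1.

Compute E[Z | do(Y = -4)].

do(Y=-4) breaks Y's dependence on C. With Y=-4 fixed, Z across the units is -8, -14, -2, -16, -6, mean -9.2.

-9.2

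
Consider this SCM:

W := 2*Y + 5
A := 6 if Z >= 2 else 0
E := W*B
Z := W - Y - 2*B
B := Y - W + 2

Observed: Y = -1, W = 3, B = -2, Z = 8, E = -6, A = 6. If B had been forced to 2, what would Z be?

The intervention breaks the incoming arrows to B: B := Y - W + 2 no longer applies, and B = 2.
W = 2*Y + 5  [with Y=-1]  = 3
Z = W - Y - 2*B  [with W=3, Y=-1, B=2]  = 0

0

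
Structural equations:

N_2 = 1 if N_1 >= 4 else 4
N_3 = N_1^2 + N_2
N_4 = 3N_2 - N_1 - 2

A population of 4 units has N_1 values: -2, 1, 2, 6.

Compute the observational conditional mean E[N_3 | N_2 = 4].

7

Conditioning on N_2=4 selects the 3 unit(s) with N_1 ∈ {-2, 1, 2}. Their N_3 values: 8, 5, 8. Mean = 7.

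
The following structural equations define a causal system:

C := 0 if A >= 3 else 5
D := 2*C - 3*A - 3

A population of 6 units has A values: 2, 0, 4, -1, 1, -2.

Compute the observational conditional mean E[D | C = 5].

7

Observing C=5 restricts to units where C's equation naturally yields 5: A ∈ {2, 0, -1, 1, -2}. In that subpopulation D = 1, 7, 10, 4, 13, mean 7.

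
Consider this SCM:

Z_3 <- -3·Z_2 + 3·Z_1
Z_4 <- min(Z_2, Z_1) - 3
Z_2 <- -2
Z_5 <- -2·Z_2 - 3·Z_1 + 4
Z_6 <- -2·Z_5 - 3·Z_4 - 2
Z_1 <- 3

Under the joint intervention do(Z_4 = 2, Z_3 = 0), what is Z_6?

The joint intervention fixes Z_4 = 2, Z_3 = 0, removing each variable's own equation.
Z_5 = -2·Z_2 - 3·Z_1 + 4  [with Z_2=-2, Z_1=3]  = -1
Z_6 = -2·Z_5 - 3·Z_4 - 2  [with Z_5=-1, Z_4=2]  = -6

-6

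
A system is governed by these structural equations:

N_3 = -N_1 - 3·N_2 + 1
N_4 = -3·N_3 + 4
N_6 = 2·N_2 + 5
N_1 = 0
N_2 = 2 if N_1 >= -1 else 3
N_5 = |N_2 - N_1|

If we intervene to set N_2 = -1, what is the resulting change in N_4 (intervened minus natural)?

-27

Under do(N_2=-1), the mechanism N_2 = 2 if N_1 >= -1 else 3 is discarded; N_2 is fixed at -1.
N_3 = -N_1 - 3·N_2 + 1  [with N_1=0, N_2=-1]  = 4
N_4 = -3·N_3 + 4  [with N_3=4]  = -8
Without intervention: N_2 = 2 if N_1 >= -1 else 3  [with N_1=0]  = 2; N_3 = -N_1 - 3·N_2 + 1  [with N_1=0, N_2=2]  = -5; N_4 = -3·N_3 + 4  [with N_3=-5]  = 19.
Change = -8 − 19 = -27.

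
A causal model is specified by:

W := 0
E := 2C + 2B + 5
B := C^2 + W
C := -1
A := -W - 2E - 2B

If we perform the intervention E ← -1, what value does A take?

0

Intervening sets E = -1 and removes its equation (E := 2C + 2B + 5).
B = C^2 + W  [with C=-1, W=0]  = 1
A = -W - 2E - 2B  [with W=0, E=-1, B=1]  = 0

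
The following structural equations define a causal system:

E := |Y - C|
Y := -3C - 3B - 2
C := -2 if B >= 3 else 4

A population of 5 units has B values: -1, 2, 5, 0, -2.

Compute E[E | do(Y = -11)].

13.8

do(Y=-11) breaks Y's dependence on B. With Y=-11 fixed, E across the units is 15, 15, 9, 15, 15, mean 13.8.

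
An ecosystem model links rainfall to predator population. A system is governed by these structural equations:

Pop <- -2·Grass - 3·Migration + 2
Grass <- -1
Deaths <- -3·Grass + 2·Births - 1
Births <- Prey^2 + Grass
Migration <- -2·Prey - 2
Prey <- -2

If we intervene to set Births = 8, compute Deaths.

18

The intervention breaks the incoming arrows to Births: Births <- Prey^2 + Grass no longer applies, and Births = 8.
Deaths = -3·Grass + 2·Births - 1  [with Grass=-1, Births=8]  = 18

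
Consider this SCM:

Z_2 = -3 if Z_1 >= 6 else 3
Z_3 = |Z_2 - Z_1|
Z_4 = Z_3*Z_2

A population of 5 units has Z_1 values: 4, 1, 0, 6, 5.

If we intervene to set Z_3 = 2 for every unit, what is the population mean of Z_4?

Every unit gets Z_3=2 under the intervention. Z_4 values become 6, 6, 6, -6, 6; E[Z_4|do(Z_3=2)] = 3.6.

3.6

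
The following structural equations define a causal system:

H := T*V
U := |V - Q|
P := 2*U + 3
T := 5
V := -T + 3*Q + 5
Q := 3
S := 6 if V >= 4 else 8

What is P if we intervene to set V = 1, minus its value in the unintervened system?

-8

do(V=1) replaces the equation V := -T + 3*Q + 5 with the constant V = 1.
U = |V - Q|  [with V=1, Q=3]  = 2
P = 2*U + 3  [with U=2]  = 7
Without intervention: V = -T + 3*Q + 5  [with T=5, Q=3]  = 9; U = |V - Q|  [with V=9, Q=3]  = 6; P = 2*U + 3  [with U=6]  = 15.
Change = 7 − 15 = -8.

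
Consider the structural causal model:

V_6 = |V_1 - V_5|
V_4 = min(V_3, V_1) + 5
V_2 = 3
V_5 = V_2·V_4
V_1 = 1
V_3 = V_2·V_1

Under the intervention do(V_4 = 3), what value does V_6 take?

Under do(V_4=3), the mechanism V_4 = min(V_3, V_1) + 5 is discarded; V_4 is fixed at 3.
V_5 = V_2·V_4  [with V_2=3, V_4=3]  = 9
V_6 = |V_1 - V_5|  [with V_1=1, V_5=9]  = 8

8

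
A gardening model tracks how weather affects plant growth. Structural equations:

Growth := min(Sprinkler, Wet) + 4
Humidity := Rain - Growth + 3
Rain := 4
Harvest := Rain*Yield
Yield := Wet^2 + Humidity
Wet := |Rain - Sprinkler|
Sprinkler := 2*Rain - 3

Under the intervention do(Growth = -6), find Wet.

Under do(Growth=-6), the mechanism Growth := min(Sprinkler, Wet) + 4 is discarded; Growth is fixed at -6.
Since Wet is not a descendant of the intervened variable, it is unaffected.
Sprinkler = 2*Rain - 3  [with Rain=4]  = 5
Wet = |Rain - Sprinkler|  [with Rain=4, Sprinkler=5]  = 1

1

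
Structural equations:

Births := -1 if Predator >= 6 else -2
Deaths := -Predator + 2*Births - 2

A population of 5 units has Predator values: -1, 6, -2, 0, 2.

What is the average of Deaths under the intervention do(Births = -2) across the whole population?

-7

Under do(Births=-2), Births's equation is replaced by Births=-2 for every unit. Per-unit Deaths: -5, -12, -4, -6, -8. Mean = -7.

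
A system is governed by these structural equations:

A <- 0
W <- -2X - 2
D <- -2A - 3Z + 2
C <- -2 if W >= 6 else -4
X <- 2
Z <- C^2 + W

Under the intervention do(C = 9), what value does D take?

-223

Under do(C=9), the mechanism C <- -2 if W >= 6 else -4 is discarded; C is fixed at 9.
W = -2X - 2  [with X=2]  = -6
Z = C^2 + W  [with C=9, W=-6]  = 75
D = -2A - 3Z + 2  [with A=0, Z=75]  = -223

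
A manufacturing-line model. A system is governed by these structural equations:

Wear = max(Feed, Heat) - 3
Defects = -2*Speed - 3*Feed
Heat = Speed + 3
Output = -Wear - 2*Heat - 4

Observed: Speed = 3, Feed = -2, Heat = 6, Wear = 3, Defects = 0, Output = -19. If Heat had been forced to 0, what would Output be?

The intervention breaks the incoming arrows to Heat: Heat = Speed + 3 no longer applies, and Heat = 0.
Wear = max(Feed, Heat) - 3  [with Feed=-2, Heat=0]  = -3
Output = -Wear - 2*Heat - 4  [with Wear=-3, Heat=0]  = -1

-1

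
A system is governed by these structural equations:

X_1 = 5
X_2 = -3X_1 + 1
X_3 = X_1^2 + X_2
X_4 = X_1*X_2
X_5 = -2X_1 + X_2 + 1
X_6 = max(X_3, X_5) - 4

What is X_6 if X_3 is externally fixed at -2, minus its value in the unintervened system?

-13

The intervention breaks the incoming arrows to X_3: X_3 = X_1^2 + X_2 no longer applies, and X_3 = -2.
X_2 = -3X_1 + 1  [with X_1=5]  = -14
X_5 = -2X_1 + X_2 + 1  [with X_1=5, X_2=-14]  = -23
X_6 = max(X_3, X_5) - 4  [with X_3=-2, X_5=-23]  = -6
Without intervention: X_2 = -3X_1 + 1  [with X_1=5]  = -14; X_3 = X_1^2 + X_2  [with X_1=5, X_2=-14]  = 11; X_5 = -2X_1 + X_2 + 1  [with X_1=5, X_2=-14]  = -23; X_6 = max(X_3, X_5) - 4  [with X_3=11, X_5=-23]  = 7.
Change = -6 − 7 = -13.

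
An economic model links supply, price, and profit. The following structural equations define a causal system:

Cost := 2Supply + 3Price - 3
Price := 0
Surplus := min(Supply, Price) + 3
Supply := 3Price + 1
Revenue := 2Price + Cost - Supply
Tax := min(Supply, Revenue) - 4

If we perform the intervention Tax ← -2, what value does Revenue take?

-2

The intervention breaks the incoming arrows to Tax: Tax := min(Supply, Revenue) - 4 no longer applies, and Tax = -2.
Since Revenue is not a descendant of the intervened variable, it is unaffected.
Supply = 3Price + 1  [with Price=0]  = 1
Cost = 2Supply + 3Price - 3  [with Supply=1, Price=0]  = -1
Revenue = 2Price + Cost - Supply  [with Price=0, Cost=-1, Supply=1]  = -2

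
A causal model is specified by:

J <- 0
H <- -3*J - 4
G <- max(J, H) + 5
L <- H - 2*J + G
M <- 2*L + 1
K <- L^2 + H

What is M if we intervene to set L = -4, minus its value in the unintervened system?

Intervening sets L = -4 and removes its equation (L <- H - 2*J + G).
M = 2*L + 1  [with L=-4]  = -7
Without intervention: H = -3*J - 4  [with J=0]  = -4; G = max(J, H) + 5  [with J=0, H=-4]  = 5; L = H - 2*J + G  [with H=-4, J=0, G=5]  = 1; M = 2*L + 1  [with L=1]  = 3.
Change = -7 − 3 = -10.

-10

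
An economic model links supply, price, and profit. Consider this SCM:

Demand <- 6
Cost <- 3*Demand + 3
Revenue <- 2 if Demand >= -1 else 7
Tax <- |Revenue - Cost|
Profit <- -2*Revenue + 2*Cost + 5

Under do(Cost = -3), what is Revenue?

The intervention breaks the incoming arrows to Cost: Cost <- 3*Demand + 3 no longer applies, and Cost = -3.
Since Revenue is not a descendant of the intervened variable, it is unaffected.
Revenue = 2 if Demand >= -1 else 7  [with Demand=6]  = 2

2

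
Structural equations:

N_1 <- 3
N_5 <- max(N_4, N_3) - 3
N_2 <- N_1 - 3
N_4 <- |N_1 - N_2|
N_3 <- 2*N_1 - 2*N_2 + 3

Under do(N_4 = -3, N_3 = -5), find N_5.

-6

The joint intervention fixes N_4 = -3, N_3 = -5, removing each variable's own equation.
N_5 = max(N_4, N_3) - 3  [with N_4=-3, N_3=-5]  = -6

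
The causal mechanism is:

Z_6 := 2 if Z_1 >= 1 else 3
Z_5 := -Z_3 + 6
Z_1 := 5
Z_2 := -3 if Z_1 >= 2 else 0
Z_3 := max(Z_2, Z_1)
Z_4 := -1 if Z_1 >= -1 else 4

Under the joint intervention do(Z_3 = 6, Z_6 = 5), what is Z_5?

0

The joint intervention fixes Z_3 = 6, Z_6 = 5, removing each variable's own equation.
Z_5 = -Z_3 + 6  [with Z_3=6]  = 0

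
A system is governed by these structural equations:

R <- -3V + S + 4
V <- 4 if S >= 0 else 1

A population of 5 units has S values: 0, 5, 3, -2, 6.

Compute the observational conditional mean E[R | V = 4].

-4.5

E[R|V=4] averages over only the 4 units with V=4 (S = 0, 5, 3, 6): R = -8, -3, -5, -2, mean -4.5.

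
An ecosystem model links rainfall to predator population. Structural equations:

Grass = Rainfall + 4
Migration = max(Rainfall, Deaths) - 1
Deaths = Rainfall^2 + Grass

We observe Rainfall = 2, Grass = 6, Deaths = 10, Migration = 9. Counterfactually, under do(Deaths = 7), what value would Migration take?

The intervention breaks the incoming arrows to Deaths: Deaths = Rainfall^2 + Grass no longer applies, and Deaths = 7.
Migration = max(Rainfall, Deaths) - 1  [with Rainfall=2, Deaths=7]  = 6

6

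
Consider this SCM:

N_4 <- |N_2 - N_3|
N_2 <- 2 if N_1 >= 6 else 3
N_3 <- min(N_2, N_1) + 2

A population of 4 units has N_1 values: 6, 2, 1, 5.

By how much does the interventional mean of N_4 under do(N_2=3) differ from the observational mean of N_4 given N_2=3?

The intervention sets N_2=3 in all 4 units regardless of N_1. Recomputing N_4 per unit gives 2, 1, 0, 2; average 1.25.
Conditioning on N_2=3 selects the 3 unit(s) with N_1 ∈ {2, 1, 5}. Their N_4 values: 1, 0, 2. Mean = 1.
Difference = 1.25 − 1 = 0.25.

0.25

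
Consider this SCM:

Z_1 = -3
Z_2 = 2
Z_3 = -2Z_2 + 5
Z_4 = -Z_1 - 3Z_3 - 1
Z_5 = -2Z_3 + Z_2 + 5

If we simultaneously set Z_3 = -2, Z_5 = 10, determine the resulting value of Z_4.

8

The joint intervention fixes Z_3 = -2, Z_5 = 10, removing each variable's own equation.
Z_4 = -Z_1 - 3Z_3 - 1  [with Z_1=-3, Z_3=-2]  = 8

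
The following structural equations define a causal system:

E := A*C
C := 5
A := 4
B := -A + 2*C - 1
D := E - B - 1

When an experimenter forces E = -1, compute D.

Intervening sets E = -1 and removes its equation (E := A*C).
B = -A + 2*C - 1  [with A=4, C=5]  = 5
D = E - B - 1  [with E=-1, B=5]  = -7

-7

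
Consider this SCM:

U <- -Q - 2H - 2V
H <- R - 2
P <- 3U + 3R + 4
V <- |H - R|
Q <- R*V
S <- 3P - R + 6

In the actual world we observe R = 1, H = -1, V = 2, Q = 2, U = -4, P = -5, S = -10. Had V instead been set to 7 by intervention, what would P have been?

-50

The intervention breaks the incoming arrows to V: V <- |H - R| no longer applies, and V = 7.
H = R - 2  [with R=1]  = -1
Q = R*V  [with R=1, V=7]  = 7
U = -Q - 2H - 2V  [with Q=7, H=-1, V=7]  = -19
P = 3U + 3R + 4  [with U=-19, R=1]  = -50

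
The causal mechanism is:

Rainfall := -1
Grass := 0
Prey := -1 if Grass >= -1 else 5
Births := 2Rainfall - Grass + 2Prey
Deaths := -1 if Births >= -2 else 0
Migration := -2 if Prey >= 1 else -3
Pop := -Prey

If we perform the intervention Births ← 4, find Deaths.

-1

Intervening sets Births = 4 and removes its equation (Births := 2Rainfall - Grass + 2Prey).
Deaths = -1 if Births >= -2 else 0  [with Births=4]  = -1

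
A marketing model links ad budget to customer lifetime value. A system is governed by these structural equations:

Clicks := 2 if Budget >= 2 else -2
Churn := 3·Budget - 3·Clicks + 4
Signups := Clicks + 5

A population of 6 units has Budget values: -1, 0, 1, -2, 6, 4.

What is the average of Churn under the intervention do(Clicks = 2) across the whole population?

2

do(Clicks=2) breaks Clicks's dependence on Budget. With Clicks=2 fixed, Churn across the units is -5, -2, 1, -8, 16, 10, mean 2.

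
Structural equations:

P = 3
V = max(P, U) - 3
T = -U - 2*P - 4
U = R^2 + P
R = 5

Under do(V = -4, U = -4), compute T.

-6

The joint intervention fixes V = -4, U = -4, removing each variable's own equation.
T = -U - 2*P - 4  [with U=-4, P=3]  = -6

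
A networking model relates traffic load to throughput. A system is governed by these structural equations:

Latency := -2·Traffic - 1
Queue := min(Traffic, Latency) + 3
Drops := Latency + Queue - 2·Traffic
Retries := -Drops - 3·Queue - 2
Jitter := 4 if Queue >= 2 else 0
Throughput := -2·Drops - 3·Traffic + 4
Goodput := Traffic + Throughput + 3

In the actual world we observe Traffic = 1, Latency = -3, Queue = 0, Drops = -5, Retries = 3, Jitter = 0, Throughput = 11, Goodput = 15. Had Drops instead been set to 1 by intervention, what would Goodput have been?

3

do(Drops=1) replaces the equation Drops := Latency + Queue - 2·Traffic with the constant Drops = 1.
Throughput = -2·Drops - 3·Traffic + 4  [with Drops=1, Traffic=1]  = -1
Goodput = Traffic + Throughput + 3  [with Traffic=1, Throughput=-1]  = 3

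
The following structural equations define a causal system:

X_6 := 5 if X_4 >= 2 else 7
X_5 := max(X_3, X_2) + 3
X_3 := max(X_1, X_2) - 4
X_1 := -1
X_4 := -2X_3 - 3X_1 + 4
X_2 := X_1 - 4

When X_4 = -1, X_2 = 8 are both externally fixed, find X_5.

11

The joint intervention fixes X_4 = -1, X_2 = 8, removing each variable's own equation.
X_3 = max(X_1, X_2) - 4  [with X_1=-1, X_2=8]  = 4
X_5 = max(X_3, X_2) + 3  [with X_3=4, X_2=8]  = 11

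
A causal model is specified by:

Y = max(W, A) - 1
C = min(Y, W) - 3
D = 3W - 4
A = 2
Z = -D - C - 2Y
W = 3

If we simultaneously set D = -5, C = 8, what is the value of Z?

-7

Setting D = -5, C = 8 by intervention discards those variables' equations.
Y = max(W, A) - 1  [with W=3, A=2]  = 2
Z = -D - C - 2Y  [with D=-5, C=8, Y=2]  = -7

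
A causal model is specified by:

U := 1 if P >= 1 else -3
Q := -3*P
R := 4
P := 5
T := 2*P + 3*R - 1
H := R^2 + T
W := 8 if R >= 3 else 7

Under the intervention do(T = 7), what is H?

23

The intervention breaks the incoming arrows to T: T := 2*P + 3*R - 1 no longer applies, and T = 7.
H = R^2 + T  [with R=4, T=7]  = 23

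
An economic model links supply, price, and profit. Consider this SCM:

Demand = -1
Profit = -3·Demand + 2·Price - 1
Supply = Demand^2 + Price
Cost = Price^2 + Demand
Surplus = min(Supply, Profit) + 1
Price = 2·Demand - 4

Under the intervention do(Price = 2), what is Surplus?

Under do(Price=2), the mechanism Price = 2·Demand - 4 is discarded; Price is fixed at 2.
Supply = Demand^2 + Price  [with Demand=-1, Price=2]  = 3
Profit = -3·Demand + 2·Price - 1  [with Demand=-1, Price=2]  = 6
Surplus = min(Supply, Profit) + 1  [with Supply=3, Profit=6]  = 4

4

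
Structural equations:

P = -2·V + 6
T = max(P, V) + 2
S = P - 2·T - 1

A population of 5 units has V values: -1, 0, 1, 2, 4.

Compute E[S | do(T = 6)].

-9.4

Under do(T=6), T's equation is replaced by T=6 for every unit. Per-unit S: -5, -7, -9, -11, -15. Mean = -9.4.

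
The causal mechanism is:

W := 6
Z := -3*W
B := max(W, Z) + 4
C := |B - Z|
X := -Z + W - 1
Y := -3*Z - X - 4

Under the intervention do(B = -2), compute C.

16

The intervention breaks the incoming arrows to B: B := max(W, Z) + 4 no longer applies, and B = -2.
Z = -3*W  [with W=6]  = -18
C = |B - Z|  [with B=-2, Z=-18]  = 16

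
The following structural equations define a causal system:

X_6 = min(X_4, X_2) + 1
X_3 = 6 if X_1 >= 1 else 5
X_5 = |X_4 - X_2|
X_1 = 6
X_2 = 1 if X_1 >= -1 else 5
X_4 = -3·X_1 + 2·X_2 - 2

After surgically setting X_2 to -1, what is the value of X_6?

Under do(X_2=-1), the mechanism X_2 = 1 if X_1 >= -1 else 5 is discarded; X_2 is fixed at -1.
X_4 = -3·X_1 + 2·X_2 - 2  [with X_1=6, X_2=-1]  = -22
X_6 = min(X_4, X_2) + 1  [with X_4=-22, X_2=-1]  = -21

-21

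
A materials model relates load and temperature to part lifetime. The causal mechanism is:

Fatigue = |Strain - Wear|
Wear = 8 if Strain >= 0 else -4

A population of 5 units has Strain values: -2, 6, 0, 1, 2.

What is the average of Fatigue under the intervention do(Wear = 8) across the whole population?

6.6

The intervention sets Wear=8 in all 5 units regardless of Strain. Recomputing Fatigue per unit gives 10, 2, 8, 7, 6; average 6.6.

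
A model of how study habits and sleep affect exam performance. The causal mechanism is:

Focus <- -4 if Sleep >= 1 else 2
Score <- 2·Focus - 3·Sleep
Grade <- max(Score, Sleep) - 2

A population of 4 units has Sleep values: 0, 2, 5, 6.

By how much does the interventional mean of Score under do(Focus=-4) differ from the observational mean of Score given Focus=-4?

3.25

Under do(Focus=-4), Focus's equation is replaced by Focus=-4 for every unit. Per-unit Score: -8, -14, -23, -26. Mean = -17.75.
Conditioning on Focus=-4 selects the 3 unit(s) with Sleep ∈ {2, 5, 6}. Their Score values: -14, -23, -26. Mean = -21.
Difference = -17.75 − (-21) = 3.25.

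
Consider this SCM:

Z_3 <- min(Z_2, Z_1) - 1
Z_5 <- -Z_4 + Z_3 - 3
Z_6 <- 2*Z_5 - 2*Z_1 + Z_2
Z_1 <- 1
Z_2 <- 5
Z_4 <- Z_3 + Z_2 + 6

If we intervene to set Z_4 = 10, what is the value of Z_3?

0

Under do(Z_4=10), the mechanism Z_4 <- Z_3 + Z_2 + 6 is discarded; Z_4 is fixed at 10.
Since Z_3 is not a descendant of the intervened variable, it is unaffected.
Z_3 = min(Z_2, Z_1) - 1  [with Z_2=5, Z_1=1]  = 0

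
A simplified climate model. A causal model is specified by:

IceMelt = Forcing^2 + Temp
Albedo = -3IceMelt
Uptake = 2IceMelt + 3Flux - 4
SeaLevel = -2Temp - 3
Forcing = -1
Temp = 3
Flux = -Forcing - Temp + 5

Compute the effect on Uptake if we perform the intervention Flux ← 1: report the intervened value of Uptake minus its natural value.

-6

Intervening sets Flux = 1 and removes its equation (Flux = -Forcing - Temp + 5).
IceMelt = Forcing^2 + Temp  [with Forcing=-1, Temp=3]  = 4
Uptake = 2IceMelt + 3Flux - 4  [with IceMelt=4, Flux=1]  = 7
Without intervention: IceMelt = Forcing^2 + Temp  [with Forcing=-1, Temp=3]  = 4; Flux = -Forcing - Temp + 5  [with Forcing=-1, Temp=3]  = 3; Uptake = 2IceMelt + 3Flux - 4  [with IceMelt=4, Flux=3]  = 13.
Change = 7 − 13 = -6.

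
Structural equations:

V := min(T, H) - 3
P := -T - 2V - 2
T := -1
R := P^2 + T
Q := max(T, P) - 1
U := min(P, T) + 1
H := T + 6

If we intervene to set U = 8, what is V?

do(U=8) replaces the equation U := min(P, T) + 1 with the constant U = 8.
V is not downstream of the intervention, so its value is determined by the original equations.
H = T + 6  [with T=-1]  = 5
V = min(T, H) - 3  [with T=-1, H=5]  = -4

-4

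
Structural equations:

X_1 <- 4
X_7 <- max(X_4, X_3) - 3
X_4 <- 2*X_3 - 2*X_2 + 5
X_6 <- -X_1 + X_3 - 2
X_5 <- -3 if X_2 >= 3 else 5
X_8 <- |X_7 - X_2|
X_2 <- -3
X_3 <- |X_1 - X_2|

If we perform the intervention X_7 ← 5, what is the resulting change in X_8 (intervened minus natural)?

-17

do(X_7=5) replaces the equation X_7 <- max(X_4, X_3) - 3 with the constant X_7 = 5.
X_8 = |X_7 - X_2|  [with X_7=5, X_2=-3]  = 8
Without intervention: X_3 = |X_1 - X_2|  [with X_1=4, X_2=-3]  = 7; X_4 = 2*X_3 - 2*X_2 + 5  [with X_3=7, X_2=-3]  = 25; X_7 = max(X_4, X_3) - 3  [with X_4=25, X_3=7]  = 22; X_8 = |X_7 - X_2|  [with X_7=22, X_2=-3]  = 25.
Change = 8 − 25 = -17.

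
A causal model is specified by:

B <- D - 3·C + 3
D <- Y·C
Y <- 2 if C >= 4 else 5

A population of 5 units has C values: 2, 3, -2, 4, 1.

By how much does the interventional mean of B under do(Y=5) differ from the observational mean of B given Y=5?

1.2

Under do(Y=5), Y's equation is replaced by Y=5 for every unit. Per-unit B: 7, 9, -1, 11, 5. Mean = 6.2.
E[B|Y=5] averages over only the 4 units with Y=5 (C = 2, 3, -2, 1): B = 7, 9, -1, 5, mean 5.
Difference = 6.2 − 5 = 1.2.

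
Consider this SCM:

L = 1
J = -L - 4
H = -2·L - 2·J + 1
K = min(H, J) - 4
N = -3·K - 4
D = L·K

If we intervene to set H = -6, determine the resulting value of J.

-5

Under do(H=-6), the mechanism H = -2·L - 2·J + 1 is discarded; H is fixed at -6.
Since J is not a descendant of the intervened variable, it is unaffected.
J = -L - 4  [with L=1]  = -5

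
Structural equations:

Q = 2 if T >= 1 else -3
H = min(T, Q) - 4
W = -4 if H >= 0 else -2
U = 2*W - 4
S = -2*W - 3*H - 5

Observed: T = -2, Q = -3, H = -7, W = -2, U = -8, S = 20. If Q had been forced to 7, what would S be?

17

Under do(Q=7), the mechanism Q = 2 if T >= 1 else -3 is discarded; Q is fixed at 7.
H = min(T, Q) - 4  [with T=-2, Q=7]  = -6
W = -4 if H >= 0 else -2  [with H=-6]  = -2
S = -2*W - 3*H - 5  [with W=-2, H=-6]  = 17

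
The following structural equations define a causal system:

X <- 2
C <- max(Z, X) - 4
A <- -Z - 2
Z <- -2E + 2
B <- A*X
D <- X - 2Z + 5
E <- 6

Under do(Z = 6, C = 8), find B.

-16

Under do(Z = 6, C = 8), each intervened variable's structural equation is replaced by its fixed value.
A = -Z - 2  [with Z=6]  = -8
B = A*X  [with A=-8, X=2]  = -16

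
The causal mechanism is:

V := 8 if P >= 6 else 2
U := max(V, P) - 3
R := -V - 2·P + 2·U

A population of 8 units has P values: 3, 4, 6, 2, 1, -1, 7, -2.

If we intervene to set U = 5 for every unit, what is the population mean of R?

1.5

The intervention sets U=5 in all 8 units regardless of P. Recomputing R per unit gives 2, 0, -10, 4, 6, 10, -12, 12; average 1.5.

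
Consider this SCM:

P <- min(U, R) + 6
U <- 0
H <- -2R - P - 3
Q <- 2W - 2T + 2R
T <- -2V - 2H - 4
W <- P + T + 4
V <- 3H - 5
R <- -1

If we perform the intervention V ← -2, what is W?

Under do(V=-2), the mechanism V <- 3H - 5 is discarded; V is fixed at -2.
P = min(U, R) + 6  [with U=0, R=-1]  = 5
H = -2R - P - 3  [with R=-1, P=5]  = -6
T = -2V - 2H - 4  [with V=-2, H=-6]  = 12
W = P + T + 4  [with P=5, T=12]  = 21

21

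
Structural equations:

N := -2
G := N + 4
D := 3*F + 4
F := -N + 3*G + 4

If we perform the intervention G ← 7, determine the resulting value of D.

85

Under do(G=7), the mechanism G := N + 4 is discarded; G is fixed at 7.
F = -N + 3*G + 4  [with N=-2, G=7]  = 27
D = 3*F + 4  [with F=27]  = 85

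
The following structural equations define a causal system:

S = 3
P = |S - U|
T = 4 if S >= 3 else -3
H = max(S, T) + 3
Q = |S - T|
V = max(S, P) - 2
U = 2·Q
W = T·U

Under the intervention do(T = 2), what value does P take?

Under do(T=2), the mechanism T = 4 if S >= 3 else -3 is discarded; T is fixed at 2.
Q = |S - T|  [with S=3, T=2]  = 1
U = 2·Q  [with Q=1]  = 2
P = |S - U|  [with S=3, U=2]  = 1

1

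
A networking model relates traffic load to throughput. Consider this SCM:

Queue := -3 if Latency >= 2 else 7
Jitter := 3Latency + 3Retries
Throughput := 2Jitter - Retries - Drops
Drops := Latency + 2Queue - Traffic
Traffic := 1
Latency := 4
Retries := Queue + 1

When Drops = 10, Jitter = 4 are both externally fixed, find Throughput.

Setting Drops = 10, Jitter = 4 by intervention discards those variables' equations.
Queue = -3 if Latency >= 2 else 7  [with Latency=4]  = -3
Retries = Queue + 1  [with Queue=-3]  = -2
Throughput = 2Jitter - Retries - Drops  [with Jitter=4, Retries=-2, Drops=10]  = 0

0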